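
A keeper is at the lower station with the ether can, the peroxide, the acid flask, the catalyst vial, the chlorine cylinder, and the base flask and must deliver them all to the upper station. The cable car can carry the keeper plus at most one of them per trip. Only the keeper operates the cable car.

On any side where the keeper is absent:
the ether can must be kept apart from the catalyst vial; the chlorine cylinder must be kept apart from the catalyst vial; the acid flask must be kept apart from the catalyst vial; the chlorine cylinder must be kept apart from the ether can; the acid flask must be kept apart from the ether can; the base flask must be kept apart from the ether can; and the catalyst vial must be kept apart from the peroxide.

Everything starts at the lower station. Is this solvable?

No

Whatever the first load, the items left behind include a forbidden pair without the keeper. No opening move is safe, so no plan exists.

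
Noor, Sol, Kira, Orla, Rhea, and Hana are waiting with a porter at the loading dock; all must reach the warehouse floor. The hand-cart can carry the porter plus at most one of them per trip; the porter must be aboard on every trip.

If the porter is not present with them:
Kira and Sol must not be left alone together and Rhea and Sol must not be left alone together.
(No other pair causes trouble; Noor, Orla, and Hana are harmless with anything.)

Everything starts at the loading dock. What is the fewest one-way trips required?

Counting alone: the porter can take at most 1 across per trip to the warehouse floor, so moving all 6 needs at least 6 loaded trips out, with a return between consecutive ones — at least 11 crossings.
The safety rule pushes this higher. Following every safe sequence of crossings, the most of the 6 that can be at the warehouse floor as the hand-cart arrives there on crossing 11 is 5 — never all 6.
So no plan with fewer than 13 crossings exists, and this one achieves 13:
1. Porter goes to the warehouse floor with Sol.
2. Porter goes back to the loading dock alone.
3. Porter goes to the warehouse floor with Noor.
4. Porter goes back to the loading dock alone.
5. Porter goes to the warehouse floor with Kira.
6. Porter goes back to the loading dock with Sol.
7. Porter goes to the warehouse floor with Rhea.
8. Porter goes back to the loading dock alone.
9. Porter goes to the warehouse floor with Orla.
10. Porter goes back to the loading dock alone.
11. Porter goes to the warehouse floor with Hana.
12. Porter goes back to the loading dock alone.
13. Porter goes to the warehouse floor with Sol.

13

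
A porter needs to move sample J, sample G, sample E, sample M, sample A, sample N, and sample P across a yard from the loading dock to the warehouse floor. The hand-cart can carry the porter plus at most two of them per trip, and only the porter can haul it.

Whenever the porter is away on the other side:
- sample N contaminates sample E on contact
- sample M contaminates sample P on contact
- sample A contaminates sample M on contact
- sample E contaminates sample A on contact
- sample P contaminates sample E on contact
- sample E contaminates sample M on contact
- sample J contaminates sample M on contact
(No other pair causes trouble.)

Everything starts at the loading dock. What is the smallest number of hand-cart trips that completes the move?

11

Counting alone: the porter can take at most 2 across per trip to the warehouse floor, so moving all 7 needs at least 4 loaded trips out, with a return between consecutive ones — at least 7 crossings.
The safety rule pushes this higher. Following every safe sequence of crossings, the most of the 7 that can be at the warehouse floor as the hand-cart arrives there on crossings 7, 9 is 5, 6 respectively — never all 7.
So no plan with fewer than 11 crossings exists, and this one achieves 11:
1. Porter goes to the warehouse floor with sample E and sample M.
2. Porter goes back to the loading dock with sample E.
3. Porter goes to the warehouse floor with sample E and sample J.
4. Porter goes back to the loading dock with sample M.
5. Porter goes to the warehouse floor with sample G and sample M.
6. Porter goes back to the loading dock with sample M.
7. Porter goes to the warehouse floor with sample A and sample P.
8. Porter goes back to the loading dock with sample E.
9. Porter goes to the warehouse floor with sample E and sample N.
10. Porter goes back to the loading dock with sample E.
11. Porter goes to the warehouse floor with sample E and sample M.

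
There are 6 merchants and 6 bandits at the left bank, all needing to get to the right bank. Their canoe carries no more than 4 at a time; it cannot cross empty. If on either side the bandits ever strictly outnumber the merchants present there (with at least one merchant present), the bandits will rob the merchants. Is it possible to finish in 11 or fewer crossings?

Yes

Yes — this plan uses 9 crossings (≤ 11):
1. 2 bandits → the right bank.  (the left bank: 6M 4B; the right bank: 0M 2B)
2. 1 bandit ← the left bank.  (the left bank: 6M 5B; the right bank: 0M 1B)
3. 4 bandits → the right bank.  (the left bank: 6M 1B; the right bank: 0M 5B)
4. 1 bandit ← the left bank.  (the left bank: 6M 2B; the right bank: 0M 4B)
5. 4 merchants → the right bank.  (the left bank: 2M 2B; the right bank: 4M 4B)
6. 1 merchant and 1 bandit ← the left bank.  (the left bank: 3M 3B; the right bank: 3M 3B)
7. 2 merchants and 2 bandits → the right bank.  (the left bank: 1M 1B; the right bank: 5M 5B)
8. 1 merchant and 1 bandit ← the left bank.  (the left bank: 2M 2B; the right bank: 4M 4B)
9. 2 merchants and 2 bandits → the right bank.  (the left bank: 0M 0B; the right bank: 6M 6B)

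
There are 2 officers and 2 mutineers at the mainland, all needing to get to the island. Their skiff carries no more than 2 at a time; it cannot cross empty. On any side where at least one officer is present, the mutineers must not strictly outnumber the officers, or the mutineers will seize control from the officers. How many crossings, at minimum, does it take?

5

Counting alone: each trip to the island takes at most 2 across and each return brings at least 1 back, so after t trips out (and t−1 returns) at most 2t − (t−1) of the 4 are across; that first reaches 4 at t = 3, so at least 5 crossings are needed.
The plan below uses exactly 5 crossings, so it is optimal:
1. 2 mutineers → the island.  (the mainland: 2O 0M; the island: 0O 2M)
2. 1 mutineer ← the mainland.  (the mainland: 2O 1M; the island: 0O 1M)
3. 2 officers → the island.  (the mainland: 0O 1M; the island: 2O 1M)
4. 1 mutineer ← the mainland.  (the mainland: 0O 2M; the island: 2O 0M)
5. 2 mutineers → the island.  (the mainland: 0O 0M; the island: 2O 2M)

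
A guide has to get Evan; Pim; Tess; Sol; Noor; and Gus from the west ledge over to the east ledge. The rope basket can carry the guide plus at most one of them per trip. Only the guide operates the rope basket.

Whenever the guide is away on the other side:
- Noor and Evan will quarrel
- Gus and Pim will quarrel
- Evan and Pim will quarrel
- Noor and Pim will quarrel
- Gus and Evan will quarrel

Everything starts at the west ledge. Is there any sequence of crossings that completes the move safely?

No

Whatever the first load, the items left behind include a forbidden pair without the guide. No opening move is safe, so no plan exists.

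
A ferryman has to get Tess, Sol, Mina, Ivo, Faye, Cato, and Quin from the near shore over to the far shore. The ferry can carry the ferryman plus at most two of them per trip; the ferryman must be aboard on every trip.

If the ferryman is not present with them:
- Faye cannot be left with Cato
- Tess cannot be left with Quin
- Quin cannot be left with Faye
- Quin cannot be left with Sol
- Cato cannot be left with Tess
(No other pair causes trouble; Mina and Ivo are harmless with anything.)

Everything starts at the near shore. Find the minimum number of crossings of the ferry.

9

Counting alone: the ferryman can take at most 2 across per trip to the far shore, so moving all 7 needs at least 4 loaded trips out, with a return between consecutive ones — at least 7 crossings.
The safety rule pushes this higher. Following every safe sequence of crossings, the most of the 7 that can be at the far shore as the ferry arrives there on crossing 7 is 6 — never all 7.
So no plan with fewer than 9 crossings exists, and this one achieves 9:
1. Ferryman goes to the far shore with Cato and Quin.  [the near shore: Faye, Ivo, Mina, Sol, Tess | the far shore: Cato, Quin]
2. Ferryman goes back to the near shore alone.  [the near shore: Faye, Ivo, Mina, Sol, Tess | the far shore: Cato, Quin]
3. Ferryman goes to the far shore with Tess.  [the near shore: Faye, Ivo, Mina, Sol | the far shore: Cato, Quin, Tess]
4. Ferryman goes back to the near shore with Cato and Quin.  [the near shore: Cato, Faye, Ivo, Mina, Quin, Sol | the far shore: Tess]
5. Ferryman goes to the far shore with Faye and Sol.  [the near shore: Cato, Ivo, Mina, Quin | the far shore: Faye, Sol, Tess]
6. Ferryman goes back to the near shore alone.  [the near shore: Cato, Ivo, Mina, Quin | the far shore: Faye, Sol, Tess]
7. Ferryman goes to the far shore with Ivo and Mina.  [the near shore: Cato, Quin | the far shore: Faye, Ivo, Mina, Sol, Tess]
8. Ferryman goes back to the near shore alone.  [the near shore: Cato, Quin | the far shore: Faye, Ivo, Mina, Sol, Tess]
9. Ferryman goes to the far shore with Cato and Quin.  [the near shore: — | the far shore: Cato, Faye, Ivo, Mina, Quin, Sol, Tess]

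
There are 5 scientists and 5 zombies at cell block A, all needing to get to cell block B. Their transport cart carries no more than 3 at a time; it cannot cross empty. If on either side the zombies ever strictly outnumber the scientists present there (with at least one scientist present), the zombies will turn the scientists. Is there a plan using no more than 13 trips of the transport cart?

Yes — this plan uses 11 crossings (≤ 13):
1. 2 zombies → cell block B.  (cell block A: 5S 3Z; cell block B: 0S 2Z)
2. 1 zombie ← cell block A.  (cell block A: 5S 4Z; cell block B: 0S 1Z)
3. 3 zombies → cell block B.  (cell block A: 5S 1Z; cell block B: 0S 4Z)
4. 1 zombie ← cell block A.  (cell block A: 5S 2Z; cell block B: 0S 3Z)
5. 3 scientists → cell block B.  (cell block A: 2S 2Z; cell block B: 3S 3Z)
6. 1 scientist and 1 zombie ← cell block A.  (cell block A: 3S 3Z; cell block B: 2S 2Z)
7. 3 scientists → cell block B.  (cell block A: 0S 3Z; cell block B: 5S 2Z)
8. 1 zombie ← cell block A.  (cell block A: 0S 4Z; cell block B: 5S 1Z)
9. 2 zombies → cell block B.  (cell block A: 0S 2Z; cell block B: 5S 3Z)
10. 1 zombie ← cell block A.  (cell block A: 0S 3Z; cell block B: 5S 2Z)
11. 3 zombies → cell block B.  (cell block A: 0S 0Z; cell block B: 5S 5Z)

Yes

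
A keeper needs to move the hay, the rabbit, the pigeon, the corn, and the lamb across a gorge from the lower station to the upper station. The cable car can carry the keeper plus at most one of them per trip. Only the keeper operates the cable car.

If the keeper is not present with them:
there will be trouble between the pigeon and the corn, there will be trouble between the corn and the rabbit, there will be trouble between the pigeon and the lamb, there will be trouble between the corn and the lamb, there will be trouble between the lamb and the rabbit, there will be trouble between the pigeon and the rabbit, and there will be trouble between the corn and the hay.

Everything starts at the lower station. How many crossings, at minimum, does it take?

Whatever the first load, the items left behind include a forbidden pair without the keeper. No opening move is safe, so no plan exists.

impossible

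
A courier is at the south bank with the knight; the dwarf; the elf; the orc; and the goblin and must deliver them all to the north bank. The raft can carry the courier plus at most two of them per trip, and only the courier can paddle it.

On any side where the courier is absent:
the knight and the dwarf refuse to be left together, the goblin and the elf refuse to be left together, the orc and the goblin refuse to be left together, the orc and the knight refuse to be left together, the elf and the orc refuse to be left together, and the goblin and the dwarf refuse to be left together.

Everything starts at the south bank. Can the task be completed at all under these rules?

Whatever the first load, the items left behind include a forbidden pair without the courier. No opening move is safe, so no plan exists.

No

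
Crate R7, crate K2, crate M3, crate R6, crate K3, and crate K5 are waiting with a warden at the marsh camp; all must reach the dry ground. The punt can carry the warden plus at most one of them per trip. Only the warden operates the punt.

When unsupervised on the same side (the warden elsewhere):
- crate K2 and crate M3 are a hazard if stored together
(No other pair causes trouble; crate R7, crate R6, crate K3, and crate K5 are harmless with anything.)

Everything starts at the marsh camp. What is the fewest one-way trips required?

Counting alone: the warden can take at most 1 across per trip to the dry ground, so moving all 6 needs at least 6 loaded trips out, with a return between consecutive ones — at least 11 crossings.
The plan below uses exactly 11 crossings, so it is optimal:
1. Warden goes to the dry ground with crate K2.  [the marsh camp: crate K3, crate K5, crate M3, crate R6, crate R7 | the dry ground: crate K2]
2. Warden goes back to the marsh camp alone.  [the marsh camp: crate K3, crate K5, crate M3, crate R6, crate R7 | the dry ground: crate K2]
3. Warden goes to the dry ground with crate R7.  [the marsh camp: crate K3, crate K5, crate M3, crate R6 | the dry ground: crate K2, crate R7]
4. Warden goes back to the marsh camp alone.  [the marsh camp: crate K3, crate K5, crate M3, crate R6 | the dry ground: crate K2, crate R7]
5. Warden goes to the dry ground with crate R6.  [the marsh camp: crate K3, crate K5, crate M3 | the dry ground: crate K2, crate R6, crate R7]
6. Warden goes back to the marsh camp alone.  [the marsh camp: crate K3, crate K5, crate M3 | the dry ground: crate K2, crate R6, crate R7]
7. Warden goes to the dry ground with crate K3.  [the marsh camp: crate K5, crate M3 | the dry ground: crate K2, crate K3, crate R6, crate R7]
8. Warden goes back to the marsh camp alone.  [the marsh camp: crate K5, crate M3 | the dry ground: crate K2, crate K3, crate R6, crate R7]
9. Warden goes to the dry ground with crate K5.  [the marsh camp: crate M3 | the dry ground: crate K2, crate K3, crate K5, crate R6, crate R7]
10. Warden goes back to the marsh camp alone.  [the marsh camp: crate M3 | the dry ground: crate K2, crate K3, crate K5, crate R6, crate R7]
11. Warden goes to the dry ground with crate M3.  [the marsh camp: — | the dry ground: crate K2, crate K3, crate K5, crate M3, crate R6, crate R7]

11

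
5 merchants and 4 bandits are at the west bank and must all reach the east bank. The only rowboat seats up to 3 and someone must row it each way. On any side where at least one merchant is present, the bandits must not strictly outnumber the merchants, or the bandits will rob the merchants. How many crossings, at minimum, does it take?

Counting alone: each trip to the east bank takes at most 3 across and each return brings at least 1 back, so after t trips out (and t−1 returns) at most 3t − (t−1) of the 9 are across; that first reaches 9 at t = 4, so at least 7 crossings are needed.
The plan below uses exactly 7 crossings, so it is optimal:
1. 3 bandits → the east bank.  (the west bank: 5M 1B; the east bank: 0M 3B)
2. 1 bandit ← the west bank.  (the west bank: 5M 2B; the east bank: 0M 2B)
3. 3 merchants → the east bank.  (the west bank: 2M 2B; the east bank: 3M 2B)
4. 1 merchant ← the west bank.  (the west bank: 3M 2B; the east bank: 2M 2B)
5. 2 merchants and 1 bandit → the east bank.  (the west bank: 1M 1B; the east bank: 4M 3B)
6. 1 merchant ← the west bank.  (the west bank: 2M 1B; the east bank: 3M 3B)
7. 2 merchants and 1 bandit → the east bank.  (the west bank: 0M 0B; the east bank: 5M 4B)

7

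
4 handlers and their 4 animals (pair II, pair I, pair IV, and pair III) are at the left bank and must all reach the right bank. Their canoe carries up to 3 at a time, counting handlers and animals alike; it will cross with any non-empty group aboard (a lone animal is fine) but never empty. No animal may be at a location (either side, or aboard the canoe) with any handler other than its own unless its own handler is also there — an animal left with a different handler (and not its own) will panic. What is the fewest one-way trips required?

9

Counting alone: each trip to the right bank takes at most 3 across and each return brings at least 1 back, so after t trips out (and t−1 returns) at most 3t − (t−1) of the 8 are across; that first reaches 8 at t = 4, so at least 7 crossings are needed.
The safety rule pushes this higher. Following every safe sequence of crossings, the most of the 8 that can be at the right bank as the canoe arrives there on crossing 7 is 7 — never all 8.
So no plan with fewer than 9 crossings exists, and this one achieves 9:
1. animal II and handler II cross → the right bank.
2. handler II crosses ← the left bank.
3. animal I, handler I, and handler II cross → the right bank.
4. animal II and handler II cross ← the left bank.
5. handler II, handler III, and handler IV cross → the right bank.
6. animal I crosses ← the left bank.
7. animal I and animal II cross → the right bank.
8. animal II crosses ← the left bank.
9. animal II, animal III, and animal IV cross → the right bank.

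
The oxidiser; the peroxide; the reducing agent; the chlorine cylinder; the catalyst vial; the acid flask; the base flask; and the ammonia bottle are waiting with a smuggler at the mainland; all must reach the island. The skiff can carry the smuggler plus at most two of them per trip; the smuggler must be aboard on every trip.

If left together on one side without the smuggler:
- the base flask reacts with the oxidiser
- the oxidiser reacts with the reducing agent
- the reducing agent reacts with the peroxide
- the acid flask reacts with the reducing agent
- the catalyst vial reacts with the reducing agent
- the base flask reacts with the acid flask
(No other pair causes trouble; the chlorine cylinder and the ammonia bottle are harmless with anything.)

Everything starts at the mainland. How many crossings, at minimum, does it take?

Counting alone: the smuggler can take at most 2 across per trip to the island, so moving all 8 needs at least 4 loaded trips out, with a return between consecutive ones — at least 7 crossings.
The safety rule pushes this higher. Following every safe sequence of crossings, the most of the 8 that can be at the island as the skiff arrives there on crossing 7 is 7 — never all 8.
So no plan with fewer than 9 crossings exists, and this one achieves 9:
1. Smuggler goes to the island with the base flask and the reducing agent.
2. Smuggler goes back to the mainland alone.
3. Smuggler goes to the island with the oxidiser and the peroxide.
4. Smuggler goes back to the mainland with the base flask and the reducing agent.
5. Smuggler goes to the island with the acid flask and the catalyst vial.
6. Smuggler goes back to the mainland alone.
7. Smuggler goes to the island with the ammonia bottle and the chlorine cylinder.
8. Smuggler goes back to the mainland alone.
9. Smuggler goes to the island with the base flask and the reducing agent.

9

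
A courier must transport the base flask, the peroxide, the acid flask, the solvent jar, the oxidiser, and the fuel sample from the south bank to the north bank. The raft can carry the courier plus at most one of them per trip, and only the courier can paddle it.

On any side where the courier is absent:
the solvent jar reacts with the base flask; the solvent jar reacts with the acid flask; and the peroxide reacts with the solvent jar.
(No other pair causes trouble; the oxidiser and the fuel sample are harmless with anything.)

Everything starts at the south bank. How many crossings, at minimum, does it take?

impossible

Following every safe sequence of crossings from the start, the most of the 6 that can be at the north bank as the raft arrives there on crossings 1, 3, 5, 7 is 1, 2, 3, 4 respectively; the best ever achieved is 4 of 6.
From crossing 9 on, no configuration arises that was not already reachable earlier: only 36 distinct safe configurations (who is on which side, and where the raft is) can ever be reached, none of them has everyone across, and every continuation just revisits them. So no valid plan exists.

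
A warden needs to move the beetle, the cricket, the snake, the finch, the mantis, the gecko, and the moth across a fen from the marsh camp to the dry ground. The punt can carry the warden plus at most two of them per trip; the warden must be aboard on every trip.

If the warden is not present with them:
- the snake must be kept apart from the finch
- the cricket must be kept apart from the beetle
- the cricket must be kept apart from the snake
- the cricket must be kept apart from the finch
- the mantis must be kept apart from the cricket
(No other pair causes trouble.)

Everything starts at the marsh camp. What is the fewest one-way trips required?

11

Counting alone: the warden can take at most 2 across per trip to the dry ground, so moving all 7 needs at least 4 loaded trips out, with a return between consecutive ones — at least 7 crossings.
The safety rule pushes this higher. Following every safe sequence of crossings, the most of the 7 that can be at the dry ground as the punt arrives there on crossings 7, 9 is 5, 6 respectively — never all 7.
So no plan with fewer than 11 crossings exists, and this one achieves 11:
1. Warden goes to the dry ground with the cricket and the snake.
2. Warden goes back to the marsh camp with the cricket.
3. Warden goes to the dry ground with the beetle and the cricket.
4. Warden goes back to the marsh camp with the cricket.
5. Warden goes to the dry ground with the cricket and the mantis.
6. Warden goes back to the marsh camp with the cricket.
7. Warden goes to the dry ground with the cricket and the gecko.
8. Warden goes back to the marsh camp with the cricket.
9. Warden goes to the dry ground with the cricket and the moth.
10. Warden goes back to the marsh camp with the cricket.
11. Warden goes to the dry ground with the cricket and the finch.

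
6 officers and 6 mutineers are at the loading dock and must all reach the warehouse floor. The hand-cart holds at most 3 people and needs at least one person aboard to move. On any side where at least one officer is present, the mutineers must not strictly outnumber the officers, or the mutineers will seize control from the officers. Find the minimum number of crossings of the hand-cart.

impossible

Following every safe sequence of crossings from the start, the most of the 12 that can be at the warehouse floor as the hand-cart arrives there on crossings 1, 3, 5 is 3, 5, 6 respectively; the best ever achieved is 6 of 12.
From crossing 7 on, no configuration arises that was not already reachable earlier: only 17 distinct safe configurations (who is on which side, and where the hand-cart is) can ever be reached, none of them has everyone across, and every continuation just revisits them. They are: 0 officers + 0 mutineers across (hand-cart back at the start); 0 officers + 1 mutineer across (hand-cart there); 0 officers + 1 mutineer across (hand-cart back at the start); 0 officers + 2 mutineers across (hand-cart there); 0 officers + 2 mutineers across (hand-cart back at the start); 0 officers + 3 mutineers across (hand-cart there); 0 officers + 3 mutineers across (hand-cart back at the start); 0 officers + 4 mutineers across (hand-cart there); 0 officers + 4 mutineers across (hand-cart back at the start); 0 officers + 5 mutineers across (hand-cart there); 0 officers + 5 mutineers across (hand-cart back at the start); 0 officers + 6 mutineers across (hand-cart there); 1 officer + 1 mutineer across (hand-cart there); 1 officer + 1 mutineer across (hand-cart back at the start); 2 officers + 2 mutineers across (hand-cart there); 2 officers + 2 mutineers across (hand-cart back at the start); 3 officers + 3 mutineers across (hand-cart there). So no valid plan exists.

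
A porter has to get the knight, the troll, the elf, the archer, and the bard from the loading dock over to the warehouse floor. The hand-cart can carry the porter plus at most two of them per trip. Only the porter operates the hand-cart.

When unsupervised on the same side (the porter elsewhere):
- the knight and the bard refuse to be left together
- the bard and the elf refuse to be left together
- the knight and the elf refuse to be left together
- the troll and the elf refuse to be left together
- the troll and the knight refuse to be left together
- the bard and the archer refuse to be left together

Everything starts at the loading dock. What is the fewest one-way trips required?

Whatever the first load, the items left behind include a forbidden pair without the porter. No opening move is safe, so no plan exists.

impossible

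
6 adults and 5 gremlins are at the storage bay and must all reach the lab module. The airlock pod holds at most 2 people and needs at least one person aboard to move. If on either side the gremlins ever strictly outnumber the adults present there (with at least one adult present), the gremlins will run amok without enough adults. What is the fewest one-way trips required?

Counting alone: each trip to the lab module takes at most 2 across and each return brings at least 1 back, so after t trips out (and t−1 returns) at most 2t − (t−1) of the 11 are across; that first reaches 11 at t = 10, so at least 19 crossings are needed.
The plan below uses exactly 19 crossings, so it is optimal:
1. 2 gremlins → the lab module.  (the storage bay: 6A 3G; the lab module: 0A 2G)
2. 1 gremlin ← the storage bay.  (the storage bay: 6A 4G; the lab module: 0A 1G)
3. 2 gremlins → the lab module.  (the storage bay: 6A 2G; the lab module: 0A 3G)
4. 1 gremlin ← the storage bay.  (the storage bay: 6A 3G; the lab module: 0A 2G)
5. 2 adults → the lab module.  (the storage bay: 4A 3G; the lab module: 2A 2G)
6. 1 gremlin ← the storage bay.  (the storage bay: 4A 4G; the lab module: 2A 1G)
7. 1 adult and 1 gremlin → the lab module.  (the storage bay: 3A 3G; the lab module: 3A 2G)
8. 1 adult ← the storage bay.  (the storage bay: 4A 3G; the lab module: 2A 2G)
9. 1 adult and 1 gremlin → the lab module.  (the storage bay: 3A 2G; the lab module: 3A 3G)
10. 1 gremlin ← the storage bay.  (the storage bay: 3A 3G; the lab module: 3A 2G)
11. 1 adult and 1 gremlin → the lab module.  (the storage bay: 2A 2G; the lab module: 4A 3G)
12. 1 adult ← the storage bay.  (the storage bay: 3A 2G; the lab module: 3A 3G)
13. 1 adult and 1 gremlin → the lab module.  (the storage bay: 2A 1G; the lab module: 4A 4G)
14. 1 gremlin ← the storage bay.  (the storage bay: 2A 2G; the lab module: 4A 3G)
15. 1 adult and 1 gremlin → the lab module.  (the storage bay: 1A 1G; the lab module: 5A 4G)
16. 1 adult ← the storage bay.  (the storage bay: 2A 1G; the lab module: 4A 4G)
17. 1 adult and 1 gremlin → the lab module.  (the storage bay: 1A 0G; the lab module: 5A 5G)
18. 1 gremlin ← the storage bay.  (the storage bay: 1A 1G; the lab module: 5A 4G)
19. 1 adult and 1 gremlin → the lab module.  (the storage bay: 0A 0G; the lab module: 6A 5G)

19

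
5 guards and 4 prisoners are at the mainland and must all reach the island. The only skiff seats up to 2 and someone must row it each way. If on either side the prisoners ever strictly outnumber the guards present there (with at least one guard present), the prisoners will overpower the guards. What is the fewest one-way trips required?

Counting alone: each trip to the island takes at most 2 across and each return brings at least 1 back, so after t trips out (and t−1 returns) at most 2t − (t−1) of the 9 are across; that first reaches 9 at t = 8, so at least 15 crossings are needed.
The plan below uses exactly 15 crossings, so it is optimal:
1. 2 prisoners → the island.  (the mainland: 5G 2P; the island: 0G 2P)
2. 1 prisoner ← the mainland.  (the mainland: 5G 3P; the island: 0G 1P)
3. 2 prisoners → the island.  (the mainland: 5G 1P; the island: 0G 3P)
4. 1 prisoner ← the mainland.  (the mainland: 5G 2P; the island: 0G 2P)
5. 2 guards → the island.  (the mainland: 3G 2P; the island: 2G 2P)
6. 1 prisoner ← the mainland.  (the mainland: 3G 3P; the island: 2G 1P)
7. 1 guard and 1 prisoner → the island.  (the mainland: 2G 2P; the island: 3G 2P)
8. 1 guard ← the mainland.  (the mainland: 3G 2P; the island: 2G 2P)
9. 1 guard and 1 prisoner → the island.  (the mainland: 2G 1P; the island: 3G 3P)
10. 1 prisoner ← the mainland.  (the mainland: 2G 2P; the island: 3G 2P)
11. 1 guard and 1 prisoner → the island.  (the mainland: 1G 1P; the island: 4G 3P)
12. 1 guard ← the mainland.  (the mainland: 2G 1P; the island: 3G 3P)
13. 1 guard and 1 prisoner → the island.  (the mainland: 1G 0P; the island: 4G 4P)
14. 1 prisoner ← the mainland.  (the mainland: 1G 1P; the island: 4G 3P)
15. 1 guard and 1 prisoner → the island.  (the mainland: 0G 0P; the island: 5G 4P)

15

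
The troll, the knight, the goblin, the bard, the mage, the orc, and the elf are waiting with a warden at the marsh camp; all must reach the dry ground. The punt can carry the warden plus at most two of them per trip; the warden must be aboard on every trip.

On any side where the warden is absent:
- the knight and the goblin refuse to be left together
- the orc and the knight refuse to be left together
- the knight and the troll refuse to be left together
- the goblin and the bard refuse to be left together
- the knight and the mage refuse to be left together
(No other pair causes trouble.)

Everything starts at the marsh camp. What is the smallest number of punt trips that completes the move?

9

Counting alone: the warden can take at most 2 across per trip to the dry ground, so moving all 7 needs at least 4 loaded trips out, with a return between consecutive ones — at least 7 crossings.
The safety rule pushes this higher. Following every safe sequence of crossings, the most of the 7 that can be at the dry ground as the punt arrives there on crossing 7 is 6 — never all 7.
So no plan with fewer than 9 crossings exists, and this one achieves 9:
1. Warden goes to the dry ground with the goblin and the knight.
2. Warden goes back to the marsh camp with the knight.
3. Warden goes to the dry ground with the knight and the troll.
4. Warden goes back to the marsh camp with the knight.
5. Warden goes to the dry ground with the knight and the mage.
6. Warden goes back to the marsh camp with the knight.
7. Warden goes to the dry ground with the elf and the orc.
8. Warden goes back to the marsh camp alone.
9. Warden goes to the dry ground with the bard and the knight.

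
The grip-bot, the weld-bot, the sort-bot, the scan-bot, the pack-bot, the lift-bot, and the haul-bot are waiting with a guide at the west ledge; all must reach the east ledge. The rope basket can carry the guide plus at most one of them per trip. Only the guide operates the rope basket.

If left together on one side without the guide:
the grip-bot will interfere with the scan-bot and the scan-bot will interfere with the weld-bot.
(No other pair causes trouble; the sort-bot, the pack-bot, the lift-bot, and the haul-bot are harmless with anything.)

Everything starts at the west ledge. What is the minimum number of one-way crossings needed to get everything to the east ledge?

Counting alone: the guide can take at most 1 across per trip to the east ledge, so moving all 7 needs at least 7 loaded trips out, with a return between consecutive ones — at least 13 crossings.
The safety rule pushes this higher. Following every safe sequence of crossings, the most of the 7 that can be at the east ledge as the rope basket arrives there on crossing 13 is 6 — never all 7.
So no plan with fewer than 15 crossings exists, and this one achieves 15:
1. Guide goes to the east ledge with the scan-bot.
2. Guide goes back to the west ledge alone.
3. Guide goes to the east ledge with the grip-bot.
4. Guide goes back to the west ledge with the scan-bot.
5. Guide goes to the east ledge with the weld-bot.
6. Guide goes back to the west ledge alone.
7. Guide goes to the east ledge with the sort-bot.
8. Guide goes back to the west ledge alone.
9. Guide goes to the east ledge with the pack-bot.
10. Guide goes back to the west ledge alone.
11. Guide goes to the east ledge with the lift-bot.
12. Guide goes back to the west ledge alone.
13. Guide goes to the east ledge with the haul-bot.
14. Guide goes back to the west ledge alone.
15. Guide goes to the east ledge with the scan-bot.

15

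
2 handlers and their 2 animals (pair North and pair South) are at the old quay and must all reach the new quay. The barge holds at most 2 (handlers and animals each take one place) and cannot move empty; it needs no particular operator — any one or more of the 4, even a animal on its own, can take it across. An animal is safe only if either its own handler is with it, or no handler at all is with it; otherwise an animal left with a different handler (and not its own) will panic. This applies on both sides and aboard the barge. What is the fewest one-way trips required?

Counting alone: each trip to the new quay takes at most 2 across and each return brings at least 1 back, so after t trips out (and t−1 returns) at most 2t − (t−1) of the 4 are across; that first reaches 4 at t = 3, so at least 5 crossings are needed.
The plan below uses exactly 5 crossings, so it is optimal:
1. animal North and handler North cross → the new quay.
2. handler North crosses ← the old quay.
3. handler North and handler South cross → the new quay.
4. handler South crosses ← the old quay.
5. animal South and handler South cross → the new quay.

5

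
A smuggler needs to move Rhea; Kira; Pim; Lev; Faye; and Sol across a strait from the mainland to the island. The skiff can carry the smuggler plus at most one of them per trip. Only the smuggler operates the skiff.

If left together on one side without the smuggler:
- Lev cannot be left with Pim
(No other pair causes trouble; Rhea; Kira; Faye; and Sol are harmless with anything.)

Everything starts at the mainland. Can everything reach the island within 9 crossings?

Counting alone: the smuggler can take at most 1 across per trip to the island, so moving all 6 needs at least 6 loaded trips out, with a return between consecutive ones — at least 11 crossings.
Since 9 < 11, 9 crossings cannot be enough. (The shortest complete plan in fact takes 11:)
1. Smuggler goes to the island with Pim.  [the mainland: Faye, Kira, Lev, Rhea, Sol | the island: Pim]
2. Smuggler goes back to the mainland alone.  [the mainland: Faye, Kira, Lev, Rhea, Sol | the island: Pim]
3. Smuggler goes to the island with Rhea.  [the mainland: Faye, Kira, Lev, Sol | the island: Pim, Rhea]
4. Smuggler goes back to the mainland alone.  [the mainland: Faye, Kira, Lev, Sol | the island: Pim, Rhea]
5. Smuggler goes to the island with Kira.  [the mainland: Faye, Lev, Sol | the island: Kira, Pim, Rhea]
6. Smuggler goes back to the mainland alone.  [the mainland: Faye, Lev, Sol | the island: Kira, Pim, Rhea]
7. Smuggler goes to the island with Faye.  [the mainland: Lev, Sol | the island: Faye, Kira, Pim, Rhea]
8. Smuggler goes back to the mainland alone.  [the mainland: Lev, Sol | the island: Faye, Kira, Pim, Rhea]
9. Smuggler goes to the island with Sol.  [the mainland: Lev | the island: Faye, Kira, Pim, Rhea, Sol]
10. Smuggler goes back to the mainland alone.  [the mainland: Lev | the island: Faye, Kira, Pim, Rhea, Sol]
11. Smuggler goes to the island with Lev.  [the mainland: — | the island: Faye, Kira, Lev, Pim, Rhea, Sol]

No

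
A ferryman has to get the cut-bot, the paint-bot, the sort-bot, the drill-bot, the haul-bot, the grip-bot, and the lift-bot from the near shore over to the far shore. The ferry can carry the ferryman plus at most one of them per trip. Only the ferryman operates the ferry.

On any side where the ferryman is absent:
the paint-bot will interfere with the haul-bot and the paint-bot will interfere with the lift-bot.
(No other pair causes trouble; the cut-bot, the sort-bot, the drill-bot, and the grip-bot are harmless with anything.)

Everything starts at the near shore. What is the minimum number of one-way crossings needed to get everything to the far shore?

15

Counting alone: the ferryman can take at most 1 across per trip to the far shore, so moving all 7 needs at least 7 loaded trips out, with a return between consecutive ones — at least 13 crossings.
The safety rule pushes this higher. Following every safe sequence of crossings, the most of the 7 that can be at the far shore as the ferry arrives there on crossing 13 is 6 — never all 7.
So no plan with fewer than 15 crossings exists, and this one achieves 15:
1. Ferryman goes to the far shore with the paint-bot.  [the near shore: the cut-bot, the drill-bot, the grip-bot, the haul-bot, the lift-bot, the sort-bot | the far shore: the paint-bot]
2. Ferryman goes back to the near shore alone.  [the near shore: the cut-bot, the drill-bot, the grip-bot, the haul-bot, the lift-bot, the sort-bot | the far shore: the paint-bot]
3. Ferryman goes to the far shore with the cut-bot.  [the near shore: the drill-bot, the grip-bot, the haul-bot, the lift-bot, the sort-bot | the far shore: the cut-bot, the paint-bot]
4. Ferryman goes back to the near shore alone.  [the near shore: the drill-bot, the grip-bot, the haul-bot, the lift-bot, the sort-bot | the far shore: the cut-bot, the paint-bot]
5. Ferryman goes to the far shore with the sort-bot.  [the near shore: the drill-bot, the grip-bot, the haul-bot, the lift-bot | the far shore: the cut-bot, the paint-bot, the sort-bot]
6. Ferryman goes back to the near shore alone.  [the near shore: the drill-bot, the grip-bot, the haul-bot, the lift-bot | the far shore: the cut-bot, the paint-bot, the sort-bot]
7. Ferryman goes to the far shore with the drill-bot.  [the near shore: the grip-bot, the haul-bot, the lift-bot | the far shore: the cut-bot, the drill-bot, the paint-bot, the sort-bot]
8. Ferryman goes back to the near shore alone.  [the near shore: the grip-bot, the haul-bot, the lift-bot | the far shore: the cut-bot, the drill-bot, the paint-bot, the sort-bot]
9. Ferryman goes to the far shore with the haul-bot.  [the near shore: the grip-bot, the lift-bot | the far shore: the cut-bot, the drill-bot, the haul-bot, the paint-bot, the sort-bot]
10. Ferryman goes back to the near shore with the paint-bot.  [the near shore: the grip-bot, the lift-bot, the paint-bot | the far shore: the cut-bot, the drill-bot, the haul-bot, the sort-bot]
11. Ferryman goes to the far shore with the lift-bot.  [the near shore: the grip-bot, the paint-bot | the far shore: the cut-bot, the drill-bot, the haul-bot, the lift-bot, the sort-bot]
12. Ferryman goes back to the near shore alone.  [the near shore: the grip-bot, the paint-bot | the far shore: the cut-bot, the drill-bot, the haul-bot, the lift-bot, the sort-bot]
13. Ferryman goes to the far shore with the grip-bot.  [the near shore: the paint-bot | the far shore: the cut-bot, the drill-bot, the grip-bot, the haul-bot, the lift-bot, the sort-bot]
14. Ferryman goes back to the near shore alone.  [the near shore: the paint-bot | the far shore: the cut-bot, the drill-bot, the grip-bot, the haul-bot, the lift-bot, the sort-bot]
15. Ferryman goes to the far shore with the paint-bot.  [the near shore: — | the far shore: the cut-bot, the drill-bot, the grip-bot, the haul-bot, the lift-bot, the paint-bot, the sort-bot]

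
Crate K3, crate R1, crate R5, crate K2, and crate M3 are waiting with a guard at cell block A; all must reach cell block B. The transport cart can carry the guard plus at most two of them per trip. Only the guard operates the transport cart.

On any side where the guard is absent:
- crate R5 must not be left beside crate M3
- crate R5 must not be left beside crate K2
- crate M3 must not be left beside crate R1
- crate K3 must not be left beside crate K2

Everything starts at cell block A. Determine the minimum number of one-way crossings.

Counting alone: the guard can take at most 2 across per trip to cell block B, so moving all 5 needs at least 3 loaded trips out, with a return between consecutive ones — at least 5 crossings.
The safety rule pushes this higher. Following every safe sequence of crossings, the most of the 5 that can be at cell block B as the transport cart arrives there on crossing 5 is 4 — never all 5.
So no plan with fewer than 7 crossings exists, and this one achieves 7:
1. Guard goes to cell block B with crate K2 and crate M3.
2. Guard goes back to cell block A alone.
3. Guard goes to cell block B with crate K3.
4. Guard goes back to cell block A with crate K2.
5. Guard goes to cell block B with crate R1 and crate R5.
6. Guard goes back to cell block A with crate M3.
7. Guard goes to cell block B with crate K2 and crate M3.

7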